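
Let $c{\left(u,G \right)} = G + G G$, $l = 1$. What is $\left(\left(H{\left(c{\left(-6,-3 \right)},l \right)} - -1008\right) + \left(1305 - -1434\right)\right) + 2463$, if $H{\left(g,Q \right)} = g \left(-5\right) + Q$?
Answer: $6181$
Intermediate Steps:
$c{\left(u,G \right)} = G + G^{2}$
$H{\left(g,Q \right)} = Q - 5 g$ ($H{\left(g,Q \right)} = - 5 g + Q = Q - 5 g$)
$\left(\left(H{\left(c{\left(-6,-3 \right)},l \right)} - -1008\right) + \left(1305 - -1434\right)\right) + 2463 = \left(\left(\left(1 - 5 \left(- 3 \left(1 - 3\right)\right)\right) - -1008\right) + \left(1305 - -1434\right)\right) + 2463 = \left(\left(\left(1 - 5 \left(\left(-3\right) \left(-2\right)\right)\right) + 1008\right) + \left(1305 + 1434\right)\right) + 2463 = \left(\left(\left(1 - 30\right) + 1008\right) + 2739\right) + 2463 = \left(\left(-29 + 1008\right) + 2739\right) + 2463 = \left(979 + 2739\right) + 2463 = 3718 + 2463 = 6181$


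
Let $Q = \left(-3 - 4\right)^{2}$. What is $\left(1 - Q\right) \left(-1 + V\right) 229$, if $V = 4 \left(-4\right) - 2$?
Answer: $208848$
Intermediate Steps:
$Q = 49$ ($Q = \left(-7\right)^{2} = 49$)
$V = -18$ ($V = -16 - 2 = -18$)
$\left(1 - Q\right) \left(-1 + V\right) 229 = \left(1 - 49\right) \left(-1 - 18\right) 229 = \left(1 - 49\right) \left(-19\right) 229 = \left(-48\right) \left(-19\right) 229 = 912 \cdot 229 = 208848$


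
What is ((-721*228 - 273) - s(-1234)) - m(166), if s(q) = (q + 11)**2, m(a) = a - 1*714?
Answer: -1659842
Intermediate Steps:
m(a) = -714 + a (m(a) = a - 714 = -714 + a)
s(q) = (11 + q)**2
((-721*228 - 273) - s(-1234)) - m(166) = ((-721*228 - 273) - (11 - 1234)**2) - (-714 + 166) = ((-164388 - 273) - 1*(-1223)**2) - 1*(-548) = (-164661 - 1*1495729) + 548 = (-164661 - 1495729) + 548 = -1660390 + 548 = -1659842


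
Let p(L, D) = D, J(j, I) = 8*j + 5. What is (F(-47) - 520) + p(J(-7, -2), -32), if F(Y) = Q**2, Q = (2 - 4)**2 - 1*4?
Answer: -552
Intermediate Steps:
J(j, I) = 5 + 8*j
Q = 0 (Q = (-2)**2 - 4 = 4 - 4 = 0)
F(Y) = 0 (F(Y) = 0**2 = 0)
(F(-47) - 520) + p(J(-7, -2), -32) = (0 - 520) - 32 = -520 - 32 = -552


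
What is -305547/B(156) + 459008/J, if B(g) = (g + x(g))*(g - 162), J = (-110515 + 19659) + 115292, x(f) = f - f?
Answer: 657998165/1906008 ≈ 345.22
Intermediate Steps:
x(f) = 0
J = 24436 (J = -90856 + 115292 = 24436)
B(g) = g*(-162 + g) (B(g) = (g + 0)*(g - 162) = g*(-162 + g))
-305547/B(156) + 459008/J = -305547*1/(156*(-162 + 156)) + 459008/24436 = -305547/(156*(-6)) + 459008*(1/24436) = -305547/(-936) + 114752/6109 = -305547*(-1/936) + 114752/6109 = 101849/312 + 114752/6109 = 657998165/1906008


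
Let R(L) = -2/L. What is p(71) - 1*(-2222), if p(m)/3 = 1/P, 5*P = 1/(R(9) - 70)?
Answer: 3506/3 ≈ 1168.7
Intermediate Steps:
P = -9/3160 (P = 1/(5*(-2/9 - 70)) = 1/(5*(-632/9)) = (1/5)*(-9/632) = -9/3160 ≈ -0.0028481)
p(m) = -3160/3 (p(m) = 3/(-9/3160) = 3*(-3160/9) = -3160/3)
p(71) - 1*(-2222) = -3160/3 - 1*(-2222) = -3160/3 + 2222 = 3506/3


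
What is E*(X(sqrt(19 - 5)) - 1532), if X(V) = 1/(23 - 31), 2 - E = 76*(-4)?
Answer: -1875321/4 ≈ -4.6883e+5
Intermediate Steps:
E = 306 (E = 2 - 76*(-4) = 2 - 1*(-304) = 2 + 304 = 306)
X(V) = -1/8 (X(V) = 1/(-8) = -1/8)
E*(X(sqrt(19 - 5)) - 1532) = 306*(-1/8 - 1532) = 306*(-12257/8) = -1875321/4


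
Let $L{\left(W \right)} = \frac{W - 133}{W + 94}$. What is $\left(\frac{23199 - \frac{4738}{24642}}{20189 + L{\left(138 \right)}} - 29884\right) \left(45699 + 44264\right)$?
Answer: $- \frac{155144066911146389236}{57709752813} \approx -2.6884 \cdot 10^{9}$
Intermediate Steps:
$L{\left(W \right)} = \frac{-133 + W}{94 + W}$
$\left(\frac{23199 - \frac{4738}{24642}}{20189 + L{\left(138 \right)}} - 29884\right) \left(45699 + 44264\right) = \left(\frac{23199 - \frac{4738}{24642}}{20189 + \frac{-133 + 138}{94 + 138}} - 29884\right) \left(45699 + 44264\right) = \left(\frac{23199 - \frac{2369}{12321}}{20189 + \frac{1}{232} \cdot 5} - 29884\right) 89963 = \left(\frac{285832510}{12321 \left(20189 + \frac{5}{232}\right)} - 29884\right) 89963 = \left(\frac{285832510}{12321 \cdot \frac{4683853}{232}} - 29884\right) 89963 = \left(\frac{285832510}{12321} \cdot \frac{232}{4683853} - 29884\right) 89963 = \left(\frac{66313142320}{57709752813} - 29884\right) 89963 = \left(- \frac{1724531939921372}{57709752813}\right) 89963 = - \frac{155144066911146389236}{57709752813}$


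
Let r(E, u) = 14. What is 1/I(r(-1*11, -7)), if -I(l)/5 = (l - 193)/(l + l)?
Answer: 28/895 ≈ 0.031285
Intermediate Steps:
I(l) = -5*(-193 + l)/(2*l) (I(l) = -5*(l - 193)/(l + l) = -5*(-193 + l)/(2*l))
1/I(r(-1*11, -7)) = 1/((5/2)*(193 - 1*14)/14) = 1/((5/2)*(1/14)*(193 - 14)) = 1/((5/2)*(1/14)*179) = 1/(895/28) = 28/895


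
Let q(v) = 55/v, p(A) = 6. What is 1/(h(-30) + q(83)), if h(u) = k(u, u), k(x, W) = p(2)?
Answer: 83/553 ≈ 0.15009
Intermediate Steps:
k(x, W) = 6
h(u) = 6
1/(h(-30) + q(83)) = 1/(6 + 55/83) = 1/(553/83) = 83/553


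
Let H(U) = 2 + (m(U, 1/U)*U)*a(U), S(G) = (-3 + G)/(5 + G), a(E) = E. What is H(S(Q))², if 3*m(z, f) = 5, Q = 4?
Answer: 241081/59049 ≈ 4.0827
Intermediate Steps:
m(z, f) = 5/3 (m(z, f) = (⅓)*5 = 5/3)
S(G) = (-3 + G)/(5 + G)
H(U) = 2 + 5*U²/3 (H(U) = 2 + (5*U/3)*U = 2 + 5*U²/3)
H(S(Q))² = (2 + 5*((-3 + 4)/(5 + 4))²/3)² = (2 + 5*(1/9)²/3)² = (2 + 5*((⅑)*1)²/3)² = (2 + 5*(⅑)²/3)² = (2 + (5/3)*(1/81))² = (2 + 5/243)² = (491/243)² = 241081/59049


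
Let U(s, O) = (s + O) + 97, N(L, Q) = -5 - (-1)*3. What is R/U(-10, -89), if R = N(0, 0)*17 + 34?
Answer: 0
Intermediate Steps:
N(L, Q) = -2 (N(L, Q) = -5 - 1*(-3) = -5 + 3 = -2)
U(s, O) = 97 + O + s (U(s, O) = (O + s) + 97 = 97 + O + s)
R = 0 (R = -2*17 + 34 = -34 + 34 = 0)
R/U(-10, -89) = 0/(97 - 89 - 10) = 0/(-2) = 0*(-½) = 0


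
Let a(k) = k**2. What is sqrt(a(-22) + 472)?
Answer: 2*sqrt(239) ≈ 30.919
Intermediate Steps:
sqrt(a(-22) + 472) = sqrt((-22)**2 + 472) = sqrt(484 + 472) = sqrt(956) = 2*sqrt(239)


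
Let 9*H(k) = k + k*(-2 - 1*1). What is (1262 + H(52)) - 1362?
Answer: -1004/9 ≈ -111.56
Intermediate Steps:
H(k) = -2*k/9 (H(k) = (k + k*(-2 - 1*1))/9 = (k + k*(-2 - 1))/9 = (k + k*(-3))/9 = (k - 3*k)/9 = (-2*k)/9 = -2*k/9)
(1262 + H(52)) - 1362 = (1262 - 2/9*52) - 1362 = (1262 - 104/9) - 1362 = 11254/9 - 1362 = -1004/9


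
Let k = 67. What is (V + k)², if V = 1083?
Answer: 1322500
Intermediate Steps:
(V + k)² = (1083 + 67)² = 1150² = 1322500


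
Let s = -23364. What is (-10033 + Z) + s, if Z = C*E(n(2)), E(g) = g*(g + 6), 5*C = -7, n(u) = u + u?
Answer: -33453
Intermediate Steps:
n(u) = 2*u
C = -7/5 (C = (⅕)*(-7) = -7/5 ≈ -1.4000)
E(g) = g*(6 + g)
Z = -56 (Z = -7*2*2*(6 + 2*2)/5 = -28*(6 + 4)/5 = -28*10/5 = -7/5*40 = -56)
(-10033 + Z) + s = (-10033 - 56) - 23364 = -10089 - 23364 = -33453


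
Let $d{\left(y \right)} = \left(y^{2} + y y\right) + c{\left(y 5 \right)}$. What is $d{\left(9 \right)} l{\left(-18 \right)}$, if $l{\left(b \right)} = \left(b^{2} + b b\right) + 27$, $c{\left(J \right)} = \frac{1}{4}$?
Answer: $\frac{438075}{4} \approx 1.0952 \cdot 10^{5}$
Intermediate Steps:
$c{\left(J \right)} = \frac{1}{4}$
$d{\left(y \right)} = \frac{1}{4} + 2 y^{2}$ ($d{\left(y \right)} = \left(y^{2} + y y\right) + \frac{1}{4} = \left(y^{2} + y^{2}\right) + \frac{1}{4} = 2 y^{2} + \frac{1}{4} = \frac{1}{4} + 2 y^{2}$)
$l{\left(b \right)} = 27 + 2 b^{2}$ ($l{\left(b \right)} = \left(b^{2} + b^{2}\right) + 27 = 2 b^{2} + 27 = 27 + 2 b^{2}$)
$d{\left(9 \right)} l{\left(-18 \right)} = \left(\frac{1}{4} + 2 \cdot 9^{2}\right) \left(27 + 2 \left(-18\right)^{2}\right) = \left(\frac{1}{4} + 2 \cdot 81\right) \left(27 + 2 \cdot 324\right) = \left(\frac{1}{4} + 162\right) \left(27 + 648\right) = \frac{649}{4} \cdot 675 = \frac{438075}{4}$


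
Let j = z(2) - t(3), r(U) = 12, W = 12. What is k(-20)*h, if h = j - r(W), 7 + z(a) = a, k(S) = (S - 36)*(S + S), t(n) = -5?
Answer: -26880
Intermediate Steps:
k(S) = 2*S*(-36 + S) (k(S) = (-36 + S)*(2*S) = 2*S*(-36 + S))
z(a) = -7 + a
j = 0 (j = (-7 + 2) - 1*(-5) = -5 + 5 = 0)
h = -12 (h = 0 - 1*12 = 0 - 12 = -12)
k(-20)*h = (2*(-20)*(-36 - 20))*(-12) = (2*(-20)*(-56))*(-12) = 2240*(-12) = -26880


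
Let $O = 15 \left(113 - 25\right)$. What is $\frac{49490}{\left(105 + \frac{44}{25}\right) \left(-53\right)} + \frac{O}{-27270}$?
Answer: $- \frac{1130884358}{128584413} \approx -8.7949$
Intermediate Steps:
$O = 1320$ ($O = 15 \cdot 88 = 1320$)
$\frac{49490}{\left(105 + \frac{44}{25}\right) \left(-53\right)} + \frac{O}{-27270} = \frac{49490}{\left(105 + \frac{44}{25}\right) \left(-53\right)} + \frac{1320}{-27270} = \frac{49490}{\left(105 + 44 \cdot \frac{1}{25}\right) \left(-53\right)} + 1320 \left(- \frac{1}{27270}\right) = \frac{49490}{\left(105 + \frac{44}{25}\right) \left(-53\right)} - \frac{44}{909} = \frac{49490}{\frac{2669}{25} \left(-53\right)} - \frac{44}{909} = \frac{49490}{- \frac{141457}{25}} - \frac{44}{909} = 49490 \left(- \frac{25}{141457}\right) - \frac{44}{909} = - \frac{1237250}{141457} - \frac{44}{909} = - \frac{1130884358}{128584413}$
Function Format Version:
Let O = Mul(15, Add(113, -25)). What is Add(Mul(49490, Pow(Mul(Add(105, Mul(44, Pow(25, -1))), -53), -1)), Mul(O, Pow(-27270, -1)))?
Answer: Rational(-1130884358, 128584413) ≈ -8.7949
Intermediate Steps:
O = 1320 (O = Mul(15, 88) = 1320)
Add(Mul(49490, Pow(Mul(Add(105, Mul(44, Pow(25, -1))), -53), -1)), Mul(O, Pow(-27270, -1))) = Add(Mul(49490, Pow(Mul(Add(105, Mul(44, Pow(25, -1))), -53), -1)), Mul(1320, Pow(-27270, -1))) = Add(Mul(49490, Pow(Mul(Add(105, Mul(44, Rational(1, 25))), -53), -1)), Mul(1320, Rational(-1, 27270))) = Add(Mul(49490, Pow(Mul(Add(105, Rational(44, 25)), -53), -1)), Rational(-44, 909)) = Add(Mul(49490, Pow(Mul(Rational(2669, 25), -53), -1)), Rational(-44, 909)) = Add(Mul(49490, Pow(Rational(-141457, 25), -1)), Rational(-44, 909)) = Add(Mul(49490, Rational(-25, 141457)), Rational(-44, 909)) = Add(Rational(-1237250, 141457), Rational(-44, 909)) = Rational(-1130884358, 128584413)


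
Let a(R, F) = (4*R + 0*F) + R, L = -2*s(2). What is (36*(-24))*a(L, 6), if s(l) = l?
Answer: 17280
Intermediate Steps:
L = -4 (L = -2*2 = -4)
a(R, F) = 5*R (a(R, F) = (4*R + 0) + R = 4*R + R = 5*R)
(36*(-24))*a(L, 6) = (36*(-24))*(5*(-4)) = -864*(-20) = 17280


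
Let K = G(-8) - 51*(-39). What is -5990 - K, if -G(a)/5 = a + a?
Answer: -8059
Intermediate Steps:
G(a) = -10*a (G(a) = -5*(a + a) = -10*a)
K = 2069 (K = -10*(-8) - 51*(-39) = 80 + 1989 = 2069)
-5990 - K = -5990 - 1*2069 = -5990 - 2069 = -8059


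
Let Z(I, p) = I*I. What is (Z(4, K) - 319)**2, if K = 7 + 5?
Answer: 91809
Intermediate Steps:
K = 12
Z(I, p) = I**2
(Z(4, K) - 319)**2 = (4**2 - 319)**2 = (16 - 319)**2 = (-303)**2 = 91809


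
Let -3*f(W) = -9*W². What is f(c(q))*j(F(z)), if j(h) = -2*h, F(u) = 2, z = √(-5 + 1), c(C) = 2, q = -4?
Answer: -48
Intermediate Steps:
z = 2*I (z = √(-4) = 2*I ≈ 2.0*I)
f(W) = 3*W² (f(W) = -(-3)*W² = 3*W²)
f(c(q))*j(F(z)) = (3*2²)*(-2*2) = (3*4)*(-4) = 12*(-4) = -48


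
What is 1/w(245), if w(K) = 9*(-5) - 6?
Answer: -1/51 ≈ -0.019608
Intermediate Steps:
w(K) = -51 (w(K) = -45 - 6 = -51)
1/w(245) = 1/(-51) = -1/51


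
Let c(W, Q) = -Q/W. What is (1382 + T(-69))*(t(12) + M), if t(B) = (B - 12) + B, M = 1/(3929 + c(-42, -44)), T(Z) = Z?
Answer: 1299692745/82487 ≈ 15756.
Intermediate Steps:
c(W, Q) = -Q/W
M = 21/82487 (M = 1/(3929 - 1*(-44)/(-42)) = 1/(3929 - 1*(-44)*(-1/42)) = 1/(3929 - 22/21) = 1/(82487/21) = 21/82487 ≈ 0.00025459)
t(B) = -12 + 2*B (t(B) = (-12 + B) + B = -12 + 2*B)
(1382 + T(-69))*(t(12) + M) = (1382 - 69)*((-12 + 2*12) + 21/82487) = 1313*((-12 + 24) + 21/82487) = 1313*(12 + 21/82487) = 1313*(989865/82487) = 1299692745/82487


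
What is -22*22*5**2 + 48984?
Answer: 36884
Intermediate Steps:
-22*22*5**2 + 48984 = -484*25 + 48984 = -12100 + 48984 = 36884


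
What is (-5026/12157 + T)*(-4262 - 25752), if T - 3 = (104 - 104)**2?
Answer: -943790230/12157 ≈ -77634.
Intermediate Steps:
T = 3 (T = 3 + (104 - 104)**2 = 3 + 0**2 = 3 + 0 = 3)
(-5026/12157 + T)*(-4262 - 25752) = (-5026/12157 + 3)*(-4262 - 25752) = (-5026*1/12157 + 3)*(-30014) = (-5026/12157 + 3)*(-30014) = (31445/12157)*(-30014) = -943790230/12157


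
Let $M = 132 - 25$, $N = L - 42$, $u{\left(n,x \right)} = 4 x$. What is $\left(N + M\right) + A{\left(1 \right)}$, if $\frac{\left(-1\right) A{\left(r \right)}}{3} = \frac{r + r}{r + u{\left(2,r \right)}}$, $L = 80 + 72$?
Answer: $\frac{1079}{5} \approx 215.8$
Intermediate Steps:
$L = 152$
$N = 110$ ($N = 152 - 42 = 110$)
$A{\left(r \right)} = - \frac{6}{5}$ ($A{\left(r \right)} = - 3 \frac{r + r}{r + 4 r} = - 3 \frac{2 r}{5 r} = - 3 \cdot 2 r \frac{1}{5 r} = \left(-3\right) \frac{2}{5} = - \frac{6}{5}$)
$M = 107$ ($M = 132 - 25 = 107$)
$\left(N + M\right) + A{\left(1 \right)} = \left(110 + 107\right) - \frac{6}{5} = 217 - \frac{6}{5} = \frac{1079}{5}$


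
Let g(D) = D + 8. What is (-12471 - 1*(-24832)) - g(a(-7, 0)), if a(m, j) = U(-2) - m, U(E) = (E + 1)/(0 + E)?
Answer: 24691/2 ≈ 12346.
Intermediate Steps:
U(E) = (1 + E)/E
a(m, j) = ½ - m (a(m, j) = (1 - 2)/(-2) - m = -½*(-1) - m = ½ - m)
g(D) = 8 + D
(-12471 - 1*(-24832)) - g(a(-7, 0)) = (-12471 - 1*(-24832)) - (8 + (½ - 1*(-7))) = (-12471 + 24832) - (8 + (½ + 7)) = 12361 - (8 + 15/2) = 12361 - 1*31/2 = 12361 - 31/2 = 24691/2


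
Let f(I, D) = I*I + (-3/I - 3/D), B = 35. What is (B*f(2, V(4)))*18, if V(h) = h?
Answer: 2205/2 ≈ 1102.5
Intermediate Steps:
f(I, D) = I**2 - 3/D - 3/I (f(I, D) = I**2 + (-3/D - 3/I) = I**2 - 3/D - 3/I)
(B*f(2, V(4)))*18 = (35*(2**2 - 3/4 - 3/2))*18 = (35*(4 - 3*1/4 - 3*1/2))*18 = (35*(4 - 3/4 - 3/2))*18 = (35*(7/4))*18 = (245/4)*18 = 2205/2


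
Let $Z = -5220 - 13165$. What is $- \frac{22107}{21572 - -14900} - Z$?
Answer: $\frac{670515613}{36472} \approx 18384.0$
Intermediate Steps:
$Z = -18385$
$- \frac{22107}{21572 - -14900} - Z = - \frac{22107}{21572 - -14900} - -18385 = - \frac{22107}{21572 + 14900} + 18385 = - \frac{22107}{36472} + 18385 = \frac{670515613}{36472}$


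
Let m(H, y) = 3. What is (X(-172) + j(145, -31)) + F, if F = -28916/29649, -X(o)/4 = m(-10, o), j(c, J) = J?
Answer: -1303823/29649 ≈ -43.975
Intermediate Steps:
X(o) = -12 (X(o) = -4*3 = -12)
F = -28916/29649 (F = -28916*1/29649 = -28916/29649 ≈ -0.97528)
(X(-172) + j(145, -31)) + F = (-12 - 31) - 28916/29649 = -43 - 28916/29649 = -1303823/29649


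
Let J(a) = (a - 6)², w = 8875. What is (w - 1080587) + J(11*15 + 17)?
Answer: -1040736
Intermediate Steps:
J(a) = (-6 + a)²
(w - 1080587) + J(11*15 + 17) = (8875 - 1080587) + (-6 + (11*15 + 17))² = -1071712 + (-6 + (165 + 17))² = -1071712 + (-6 + 182)² = -1071712 + 176² = -1071712 + 30976 = -1040736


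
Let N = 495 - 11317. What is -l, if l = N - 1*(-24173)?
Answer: -13351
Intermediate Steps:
N = -10822
l = 13351 (l = -10822 - 1*(-24173) = -10822 + 24173 = 13351)
-l = -1*13351 = -13351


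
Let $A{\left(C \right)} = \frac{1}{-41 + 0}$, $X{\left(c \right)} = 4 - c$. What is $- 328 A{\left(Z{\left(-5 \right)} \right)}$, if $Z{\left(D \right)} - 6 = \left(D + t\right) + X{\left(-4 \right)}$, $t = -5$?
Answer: $8$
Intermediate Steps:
$Z{\left(D \right)} = 9 + D$ ($Z{\left(D \right)} = 6 + \left(\left(D - 5\right) + \left(4 - -4\right)\right) = 6 + \left(\left(-5 + D\right) + \left(4 + 4\right)\right) = 6 + \left(\left(-5 + D\right) + 8\right) = 6 + \left(3 + D\right) = 9 + D$)
$A{\left(C \right)} = - \frac{1}{41}$ ($A{\left(C \right)} = \frac{1}{-41} = - \frac{1}{41}$)
$- 328 A{\left(Z{\left(-5 \right)} \right)} = \left(-328\right) \left(- \frac{1}{41}\right) = 8$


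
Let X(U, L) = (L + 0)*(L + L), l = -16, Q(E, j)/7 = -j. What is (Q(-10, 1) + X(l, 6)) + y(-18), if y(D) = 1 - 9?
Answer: 57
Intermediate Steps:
y(D) = -8
Q(E, j) = -7*j (Q(E, j) = 7*(-j) = -7*j)
X(U, L) = 2*L² (X(U, L) = L*(2*L) = 2*L²)
(Q(-10, 1) + X(l, 6)) + y(-18) = (-7*1 + 2*6²) - 8 = (-7 + 2*36) - 8 = (-7 + 72) - 8 = 65 - 8 = 57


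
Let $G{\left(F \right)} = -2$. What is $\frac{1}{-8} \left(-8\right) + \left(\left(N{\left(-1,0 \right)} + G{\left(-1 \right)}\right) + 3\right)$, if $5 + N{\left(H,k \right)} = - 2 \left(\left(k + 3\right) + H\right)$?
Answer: $-7$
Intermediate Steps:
$N{\left(H,k \right)} = -11 - 2 H - 2 k$ ($N{\left(H,k \right)} = -5 - 2 \left(\left(k + 3\right) + H\right) = -5 - 2 \left(\left(3 + k\right) + H\right) = -5 - 2 \left(3 + H + k\right) = -5 - \left(6 + 2 H + 2 k\right) = -11 - 2 H - 2 k$)
$\frac{1}{-8} \left(-8\right) + \left(\left(N{\left(-1,0 \right)} + G{\left(-1 \right)}\right) + 3\right) = \frac{1}{-8} \left(-8\right) + \left(\left(\left(-11 - -2 - 0\right) - 2\right) + 3\right) = \left(- \frac{1}{8}\right) \left(-8\right) + \left(\left(\left(-11 + 2 + 0\right) - 2\right) + 3\right) = 1 + \left(\left(-9 - 2\right) + 3\right) = 1 + \left(-11 + 3\right) = 1 - 8 = -7$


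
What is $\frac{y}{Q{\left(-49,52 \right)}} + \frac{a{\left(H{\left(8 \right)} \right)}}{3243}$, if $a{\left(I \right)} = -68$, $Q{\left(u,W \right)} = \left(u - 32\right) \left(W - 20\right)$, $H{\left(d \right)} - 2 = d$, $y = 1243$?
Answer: $- \frac{1402435}{2801952} \approx -0.50052$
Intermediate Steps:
$H{\left(d \right)} = 2 + d$
$Q{\left(u,W \right)} = \left(-32 + u\right) \left(-20 + W\right)$
$\frac{y}{Q{\left(-49,52 \right)}} + \frac{a{\left(H{\left(8 \right)} \right)}}{3243} = \frac{1243}{640 - 1664 - -980 + 52 \left(-49\right)} - \frac{68}{3243} = \frac{1243}{640 - 1664 + 980 - 2548} - \frac{68}{3243} = \frac{1243}{-2592} - \frac{68}{3243} = 1243 \left(- \frac{1}{2592}\right) - \frac{68}{3243} = - \frac{1243}{2592} - \frac{68}{3243} = - \frac{1402435}{2801952}$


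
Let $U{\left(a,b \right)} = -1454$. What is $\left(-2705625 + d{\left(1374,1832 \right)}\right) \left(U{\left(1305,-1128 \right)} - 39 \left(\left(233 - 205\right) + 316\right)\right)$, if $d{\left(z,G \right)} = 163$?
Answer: $40230219940$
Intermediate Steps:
$\left(-2705625 + d{\left(1374,1832 \right)}\right) \left(U{\left(1305,-1128 \right)} - 39 \left(\left(233 - 205\right) + 316\right)\right) = \left(-2705625 + 163\right) \left(-1454 - 39 \left(\left(233 - 205\right) + 316\right)\right) = - 2705462 \left(-1454 - 39 \left(\left(233 - 205\right) + 316\right)\right) = - 2705462 \left(-1454 - 39 \left(28 + 316\right)\right) = - 2705462 \left(-1454 - 13416\right) = \left(-2705462\right) \left(-14870\right) = 40230219940$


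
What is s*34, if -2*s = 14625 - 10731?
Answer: -66198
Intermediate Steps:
s = -1947 (s = -(14625 - 10731)/2 = -1/2*3894 = -1947)
s*34 = -1947*34 = -66198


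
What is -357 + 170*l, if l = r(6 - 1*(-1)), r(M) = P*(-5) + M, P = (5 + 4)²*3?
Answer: -205717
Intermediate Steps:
P = 243 (P = 9²*3 = 81*3 = 243)
r(M) = -1215 + M (r(M) = 243*(-5) + M = -1215 + M)
l = -1208 (l = -1215 + (6 - 1*(-1)) = -1215 + (6 + 1) = -1215 + 7 = -1208)
-357 + 170*l = -357 + 170*(-1208) = -357 - 205360 = -205717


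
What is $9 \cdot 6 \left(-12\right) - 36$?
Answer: $-684$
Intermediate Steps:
$9 \cdot 6 \left(-12\right) - 36 = 54 \left(-12\right) - 36 = -648 - 36 = -684$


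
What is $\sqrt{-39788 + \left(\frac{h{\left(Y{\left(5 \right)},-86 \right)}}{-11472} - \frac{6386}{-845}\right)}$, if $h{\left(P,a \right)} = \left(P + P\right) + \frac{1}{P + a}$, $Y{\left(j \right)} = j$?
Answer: $\frac{i \sqrt{111979789431449205}}{1677780} \approx 199.45 i$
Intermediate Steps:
$h{\left(P,a \right)} = \frac{1}{P + a} + 2 P$ ($h{\left(P,a \right)} = 2 P + \frac{1}{P + a} = \frac{1}{P + a} + 2 P$)
$\sqrt{-39788 + \left(\frac{h{\left(Y{\left(5 \right)},-86 \right)}}{-11472} - \frac{6386}{-845}\right)} = \sqrt{-39788 + \left(\frac{\frac{1}{5 - 86} \left(1 + 2 \cdot 5^{2} + 2 \cdot 5 \left(-86\right)\right)}{-11472} - \frac{6386}{-845}\right)} = \sqrt{-39788 + \left(\frac{1 + 2 \cdot 25 - 860}{-81} \left(- \frac{1}{11472}\right) - - \frac{6386}{845}\right)} = \sqrt{-39788 + \left(- \frac{1 + 50 - 860}{81} \left(- \frac{1}{11472}\right) + \frac{6386}{845}\right)} = \sqrt{-39788 + \left(\left(- \frac{1}{81}\right) \left(-809\right) \left(- \frac{1}{11472}\right) + \frac{6386}{845}\right)} = \sqrt{-39788 + \left(\frac{809}{81} \left(- \frac{1}{11472}\right) + \frac{6386}{845}\right)} = \sqrt{-39788 + \left(- \frac{809}{929232} + \frac{6386}{845}\right)} = \sqrt{-39788 + \frac{5933391947}{785201040}} = \sqrt{- \frac{31235645587573}{785201040}} = \frac{i \sqrt{111979789431449205}}{1677780}$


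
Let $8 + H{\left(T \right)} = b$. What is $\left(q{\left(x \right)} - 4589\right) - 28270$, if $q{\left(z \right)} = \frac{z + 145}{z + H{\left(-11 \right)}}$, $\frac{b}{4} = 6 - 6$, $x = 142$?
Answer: $- \frac{4402819}{134} \approx -32857.0$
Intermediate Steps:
$b = 0$ ($b = 4 \left(6 - 6\right) = 4 \cdot 0 = 0$)
$H{\left(T \right)} = -8$ ($H{\left(T \right)} = -8 + 0 = -8$)
$q{\left(z \right)} = \frac{145 + z}{-8 + z}$ ($q{\left(z \right)} = \frac{z + 145}{z - 8} = \frac{145 + z}{-8 + z}$)
$\left(q{\left(x \right)} - 4589\right) - 28270 = \left(\frac{145 + 142}{-8 + 142} - 4589\right) - 28270 = \left(\frac{1}{134} \cdot 287 - 4589\right) - 28270 = \left(\frac{287}{134} - 4589\right) - 28270 = - \frac{614639}{134} - 28270 = - \frac{4402819}{134}$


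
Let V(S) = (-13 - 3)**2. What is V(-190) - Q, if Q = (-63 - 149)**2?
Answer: -44688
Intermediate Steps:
Q = 44944 (Q = (-212)**2 = 44944)
V(S) = 256 (V(S) = (-16)**2 = 256)
V(-190) - Q = 256 - 1*44944 = 256 - 44944 = -44688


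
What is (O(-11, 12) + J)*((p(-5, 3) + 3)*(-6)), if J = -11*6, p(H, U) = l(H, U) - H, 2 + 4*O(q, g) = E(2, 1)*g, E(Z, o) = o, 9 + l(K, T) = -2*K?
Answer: 3429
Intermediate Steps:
l(K, T) = -9 - 2*K
O(q, g) = -½ + g/4 (O(q, g) = -½ + (1*g)/4 = -½ + g/4)
p(H, U) = -9 - 3*H (p(H, U) = (-9 - 2*H) - H = -9 - 3*H)
J = -66
(O(-11, 12) + J)*((p(-5, 3) + 3)*(-6)) = ((-½ + (¼)*12) - 66)*(((-9 - 3*(-5)) + 3)*(-6)) = ((-½ + 3) - 66)*(((-9 + 15) + 3)*(-6)) = (5/2 - 66)*((6 + 3)*(-6)) = -1143*(-6)/2 = -127/2*(-54) = 3429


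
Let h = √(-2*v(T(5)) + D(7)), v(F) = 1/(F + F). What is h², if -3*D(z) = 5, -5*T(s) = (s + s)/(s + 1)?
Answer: 4/3 ≈ 1.3333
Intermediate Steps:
T(s) = -2*s/(5*(1 + s)) (T(s) = -(s + s)/(5*(s + 1)) = -2*s/(5*(1 + s)))
v(F) = 1/(2*F)
D(z) = -5/3 (D(z) = -⅓*5 = -5/3)
h = 2*√3/3 (h = √(-1/((-2*5/(5 + 5*5))) - 5/3) = √(-1/((-2*5/(5 + 25))) - 5/3) = √(-1/((-2*5/30)) - 5/3) = √(-1/((-2*5*1/30)) - 5/3) = √(-1/(-⅓) - 5/3) = √(-(-3) - 5/3) = √(-2*(-3/2) - 5/3) = √(3 - 5/3) = √(4/3) = 2*√3/3 ≈ 1.1547)
h² = (2*√3/3)² = 4/3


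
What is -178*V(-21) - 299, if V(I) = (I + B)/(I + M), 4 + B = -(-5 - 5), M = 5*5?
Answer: 737/2 ≈ 368.50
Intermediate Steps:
M = 25
B = 6 (B = -4 - (-5 - 5) = -4 - 1*(-10) = -4 + 10 = 6)
V(I) = (6 + I)/(25 + I) (V(I) = (I + 6)/(I + 25) = (6 + I)/(25 + I))
-178*V(-21) - 299 = -178*(6 - 21)/(25 - 21) - 299 = -178*(-15)/4 - 299 = -89*(-15)/2 - 299 = -178*(-15/4) - 299 = 1335/2 - 299 = 737/2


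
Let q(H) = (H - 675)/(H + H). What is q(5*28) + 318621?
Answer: 17842669/56 ≈ 3.1862e+5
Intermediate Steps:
q(H) = (-675 + H)/(2*H) (q(H) = (-675 + H)/((2*H)) = (-675 + H)*(1/(2*H)) = (-675 + H)/(2*H))
q(5*28) + 318621 = (-675 + 5*28)/(2*((5*28))) + 318621 = (½)*(-675 + 140)/140 + 318621 = (½)*(1/140)*(-535) + 318621 = -107/56 + 318621 = 17842669/56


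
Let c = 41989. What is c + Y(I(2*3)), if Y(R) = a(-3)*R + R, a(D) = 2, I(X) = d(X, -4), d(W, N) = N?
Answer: 41977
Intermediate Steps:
I(X) = -4
Y(R) = 3*R (Y(R) = 2*R + R = 3*R)
c + Y(I(2*3)) = 41989 + 3*(-4) = 41989 - 12 = 41977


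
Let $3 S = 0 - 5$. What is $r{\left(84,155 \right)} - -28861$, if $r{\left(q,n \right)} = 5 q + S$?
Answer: $\frac{87838}{3} \approx 29279.0$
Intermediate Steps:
$S = - \frac{5}{3}$ ($S = \frac{0 - 5}{3} = \frac{1}{3} \left(-5\right) = - \frac{5}{3} \approx -1.6667$)
$r{\left(q,n \right)} = - \frac{5}{3} + 5 q$ ($r{\left(q,n \right)} = 5 q - \frac{5}{3} = - \frac{5}{3} + 5 q$)
$r{\left(84,155 \right)} - -28861 = \left(- \frac{5}{3} + 5 \cdot 84\right) - -28861 = \left(- \frac{5}{3} + 420\right) + 28861 = \frac{1255}{3} + 28861 = \frac{87838}{3}$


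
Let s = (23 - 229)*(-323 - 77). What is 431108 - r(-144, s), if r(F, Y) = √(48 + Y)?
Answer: 431108 - 4*√5153 ≈ 4.3082e+5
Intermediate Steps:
s = 82400 (s = -206*(-400) = 82400)
431108 - r(-144, s) = 431108 - √(48 + 82400) = 431108 - √82448 = 431108 - 4*√5153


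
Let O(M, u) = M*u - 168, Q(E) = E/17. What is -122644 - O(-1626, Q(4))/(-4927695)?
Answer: -684932522948/5584721 ≈ -1.2264e+5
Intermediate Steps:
Q(E) = E/17 (Q(E) = E*(1/17) = E/17)
O(M, u) = -168 + M*u
-122644 - O(-1626, Q(4))/(-4927695) = -122644 - (-168 - 1626*4/17)/(-4927695) = -122644 - (-168 - 1626*4/17)*(-1)/4927695 = -122644 - (-168 - 6504/17)*(-1)/4927695 = -122644 - (-9360)*(-1)/(17*4927695) = -122644 - 1*624/5584721 = -122644 - 624/5584721 = -684932522948/5584721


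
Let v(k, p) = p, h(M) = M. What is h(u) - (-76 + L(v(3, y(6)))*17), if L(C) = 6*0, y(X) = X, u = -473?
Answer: -397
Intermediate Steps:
L(C) = 0
h(u) - (-76 + L(v(3, y(6)))*17) = -473 - (-76 + 0*17) = -473 - (-76 + 0) = -473 - 1*(-76) = -473 + 76 = -397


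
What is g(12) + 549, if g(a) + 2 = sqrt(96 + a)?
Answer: 547 + 6*sqrt(3) ≈ 557.39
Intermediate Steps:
g(a) = -2 + sqrt(96 + a)
g(12) + 549 = (-2 + sqrt(96 + 12)) + 549 = (-2 + sqrt(108)) + 549 = (-2 + 6*sqrt(3)) + 549 = 547 + 6*sqrt(3)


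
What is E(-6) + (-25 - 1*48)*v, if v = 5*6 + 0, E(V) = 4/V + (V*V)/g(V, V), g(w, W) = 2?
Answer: -6518/3 ≈ -2172.7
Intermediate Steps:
E(V) = V**2/2 + 4/V (E(V) = 4/V + (V*V)/2 = 4/V + V**2*(1/2) = 4/V + V**2/2 = V**2/2 + 4/V)
v = 30 (v = 30 + 0 = 30)
E(-6) + (-25 - 1*48)*v = (1/2)*(8 + (-6)**3)/(-6) + (-25 - 1*48)*30 = (1/2)*(-1/6)*(8 - 216) + (-25 - 48)*30 = (1/2)*(-1/6)*(-208) - 73*30 = 52/3 - 2190 = -6518/3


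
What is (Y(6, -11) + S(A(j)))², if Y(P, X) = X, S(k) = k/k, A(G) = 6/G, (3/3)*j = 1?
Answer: 100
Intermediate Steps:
j = 1
S(k) = 1
(Y(6, -11) + S(A(j)))² = (-11 + 1)² = (-10)² = 100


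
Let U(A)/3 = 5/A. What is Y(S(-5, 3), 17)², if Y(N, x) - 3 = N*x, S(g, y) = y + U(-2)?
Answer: 21609/4 ≈ 5402.3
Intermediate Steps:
U(A) = 15/A (U(A) = 3*(5/A) = 15/A)
S(g, y) = -15/2 + y (S(g, y) = y + 15/(-2) = y + 15*(-½) = y - 15/2 = -15/2 + y)
Y(N, x) = 3 + N*x
Y(S(-5, 3), 17)² = (3 + (-15/2 + 3)*17)² = (3 - 9/2*17)² = (3 - 153/2)² = (-147/2)² = 21609/4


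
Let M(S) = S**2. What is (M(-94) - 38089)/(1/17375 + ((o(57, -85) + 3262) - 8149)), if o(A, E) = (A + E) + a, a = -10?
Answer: 169423625/28523958 ≈ 5.9397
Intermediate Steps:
o(A, E) = -10 + A + E (o(A, E) = (A + E) - 10 = -10 + A + E)
(M(-94) - 38089)/(1/17375 + ((o(57, -85) + 3262) - 8149)) = ((-94)**2 - 38089)/(1/17375 + (((-10 + 57 - 85) + 3262) - 8149)) = (8836 - 38089)/(1/17375 + ((-38 + 3262) - 8149)) = -29253/(1/17375 + (3224 - 8149)) = -29253/(1/17375 - 4925) = -29253/(-85571874/17375) = -29253*(-17375/85571874) = 169423625/28523958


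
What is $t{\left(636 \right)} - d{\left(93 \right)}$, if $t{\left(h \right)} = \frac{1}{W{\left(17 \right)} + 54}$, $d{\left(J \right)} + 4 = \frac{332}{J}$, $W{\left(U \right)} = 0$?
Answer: $\frac{751}{1674} \approx 0.44863$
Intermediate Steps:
$d{\left(J \right)} = -4 + \frac{332}{J}$
$t{\left(h \right)} = \frac{1}{54}$ ($t{\left(h \right)} = \frac{1}{0 + 54} = \frac{1}{54}$)
$t{\left(636 \right)} - d{\left(93 \right)} = \frac{1}{54} - \left(-4 + \frac{332}{93}\right) = \frac{1}{54} - - \frac{40}{93} = \frac{1}{54} + \frac{40}{93} = \frac{751}{1674}$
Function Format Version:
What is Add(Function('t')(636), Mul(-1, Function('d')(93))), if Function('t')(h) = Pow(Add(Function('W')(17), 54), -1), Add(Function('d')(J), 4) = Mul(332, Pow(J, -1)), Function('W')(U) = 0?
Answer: Rational(751, 1674) ≈ 0.44863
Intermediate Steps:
Function('d')(J) = Add(-4, Mul(332, Pow(J, -1)))
Function('t')(h) = Rational(1, 54) (Function('t')(h) = Pow(Add(0, 54), -1) = Pow(54, -1) = Rational(1, 54))
Add(Function('t')(636), Mul(-1, Function('d')(93))) = Add(Rational(1, 54), Mul(-1, Add(-4, Mul(332, Pow(93, -1))))) = Add(Rational(1, 54), Mul(-1, Add(-4, Mul(332, Rational(1, 93))))) = Add(Rational(1, 54), Mul(-1, Add(-4, Rational(332, 93)))) = Add(Rational(1, 54), Mul(-1, Rational(-40, 93))) = Add(Rational(1, 54), Rational(40, 93)) = Rational(751, 1674)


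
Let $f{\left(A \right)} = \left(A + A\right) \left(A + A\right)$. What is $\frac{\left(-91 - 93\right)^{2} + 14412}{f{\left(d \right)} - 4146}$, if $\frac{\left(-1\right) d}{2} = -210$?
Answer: $\frac{24134}{350727} \approx 0.068811$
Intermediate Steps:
$d = 420$ ($d = \left(-2\right) \left(-210\right) = 420$)
$f{\left(A \right)} = 4 A^{2}$ ($f{\left(A \right)} = 2 A 2 A = 4 A^{2}$)
$\frac{\left(-91 - 93\right)^{2} + 14412}{f{\left(d \right)} - 4146} = \frac{\left(-91 - 93\right)^{2} + 14412}{4 \cdot 420^{2} - 4146} = \frac{\left(-184\right)^{2} + 14412}{4 \cdot 176400 - 4146} = \frac{33856 + 14412}{705600 - 4146} = \frac{48268}{701454} = 48268 \cdot \frac{1}{701454} = \frac{24134}{350727}$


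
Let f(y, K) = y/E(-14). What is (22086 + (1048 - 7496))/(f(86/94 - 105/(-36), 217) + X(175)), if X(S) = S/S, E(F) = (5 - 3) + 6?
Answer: 70558656/6673 ≈ 10574.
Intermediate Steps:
E(F) = 8 (E(F) = 2 + 6 = 8)
X(S) = 1
f(y, K) = y/8
(22086 + (1048 - 7496))/(f(86/94 - 105/(-36), 217) + X(175)) = (22086 + (1048 - 7496))/((86/94 - 105/(-36))/8 + 1) = (22086 - 6448)/((86*(1/94) - 105*(-1/36))/8 + 1) = 15638/((43/47 + 35/12)/8 + 1) = 15638/((⅛)*(2161/564) + 1) = 15638/(2161/4512 + 1) = 15638/(6673/4512) = 15638*(4512/6673) = 70558656/6673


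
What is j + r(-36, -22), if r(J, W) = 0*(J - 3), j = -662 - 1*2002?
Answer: -2664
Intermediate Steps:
j = -2664 (j = -662 - 2002 = -2664)
r(J, W) = 0 (r(J, W) = 0*(-3 + J) = 0)
j + r(-36, -22) = -2664 + 0 = -2664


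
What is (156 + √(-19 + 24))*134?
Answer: 20904 + 134*√5 ≈ 21204.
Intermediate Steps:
(156 + √(-19 + 24))*134 = (156 + √5)*134 = 20904 + 134*√5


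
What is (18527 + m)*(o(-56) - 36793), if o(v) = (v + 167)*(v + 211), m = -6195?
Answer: -241559216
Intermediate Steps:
o(v) = (167 + v)*(211 + v)
(18527 + m)*(o(-56) - 36793) = (18527 - 6195)*((35237 + (-56)² + 378*(-56)) - 36793) = 12332*((35237 + 3136 - 21168) - 36793) = 12332*(17205 - 36793) = 12332*(-19588) = -241559216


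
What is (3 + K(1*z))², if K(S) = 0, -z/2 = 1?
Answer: 9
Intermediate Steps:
z = -2 (z = -2*1 = -2)
(3 + K(1*z))² = (3 + 0)² = 3² = 9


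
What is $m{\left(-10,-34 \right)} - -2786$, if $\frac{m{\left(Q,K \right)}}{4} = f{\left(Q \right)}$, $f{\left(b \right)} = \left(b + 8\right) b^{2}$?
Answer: $1986$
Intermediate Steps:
$f{\left(b \right)} = b^{2} \left(8 + b\right)$ ($f{\left(b \right)} = \left(8 + b\right) b^{2} = b^{2} \left(8 + b\right)$)
$m{\left(Q,K \right)} = 4 Q^{2} \left(8 + Q\right)$
$m{\left(-10,-34 \right)} - -2786 = 4 \left(-10\right)^{2} \left(8 - 10\right) - -2786 = 4 \cdot 100 \left(-2\right) + 2786 = -800 + 2786 = 1986$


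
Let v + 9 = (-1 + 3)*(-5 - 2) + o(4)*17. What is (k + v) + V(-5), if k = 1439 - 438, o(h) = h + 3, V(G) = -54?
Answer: 1043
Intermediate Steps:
o(h) = 3 + h
v = 96 (v = -9 + ((-1 + 3)*(-5 - 2) + (3 + 4)*17) = -9 + (2*(-7) + 7*17) = -9 + (-14 + 119) = -9 + 105 = 96)
k = 1001
(k + v) + V(-5) = (1001 + 96) - 54 = 1097 - 54 = 1043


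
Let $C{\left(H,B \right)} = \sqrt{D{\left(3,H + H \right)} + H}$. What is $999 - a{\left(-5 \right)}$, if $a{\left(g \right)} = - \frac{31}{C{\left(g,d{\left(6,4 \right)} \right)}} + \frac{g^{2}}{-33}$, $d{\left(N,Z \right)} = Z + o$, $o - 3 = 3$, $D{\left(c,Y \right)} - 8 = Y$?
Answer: $\frac{32992}{33} - \frac{31 i \sqrt{7}}{7} \approx 999.76 - 11.717 i$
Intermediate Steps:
$D{\left(c,Y \right)} = 8 + Y$
$o = 6$ ($o = 3 + 3 = 6$)
$d{\left(N,Z \right)} = 6 + Z$ ($d{\left(N,Z \right)} = Z + 6 = 6 + Z$)
$C{\left(H,B \right)} = \sqrt{8 + 3 H}$ ($C{\left(H,B \right)} = \sqrt{\left(8 + \left(H + H\right)\right) + H} = \sqrt{\left(8 + 2 H\right) + H} = \sqrt{8 + 3 H}$)
$a{\left(g \right)} = - \frac{31}{\sqrt{8 + 3 g}} - \frac{g^{2}}{33}$ ($a{\left(g \right)} = - \frac{31}{\sqrt{8 + 3 g}} + \frac{g^{2}}{-33} = - \frac{31}{\sqrt{8 + 3 g}} + g^{2} \left(- \frac{1}{33}\right) = - \frac{31}{\sqrt{8 + 3 g}} - \frac{g^{2}}{33}$)
$999 - a{\left(-5 \right)} = 999 - \left(- \frac{31}{\sqrt{8 + 3 \left(-5\right)}} - \frac{\left(-5\right)^{2}}{33}\right) = 999 - \left(- \frac{31}{\sqrt{8 - 15}} - \frac{25}{33}\right) = 999 - \left(- \frac{31}{i \sqrt{7}} - \frac{25}{33}\right) = 999 - \left(- 31 \left(- \frac{i \sqrt{7}}{7}\right) - \frac{25}{33}\right) = 999 - \left(\frac{31 i \sqrt{7}}{7} - \frac{25}{33}\right) = 999 - \left(- \frac{25}{33} + \frac{31 i \sqrt{7}}{7}\right) = 999 + \left(\frac{25}{33} - \frac{31 i \sqrt{7}}{7}\right) = \frac{32992}{33} - \frac{31 i \sqrt{7}}{7}$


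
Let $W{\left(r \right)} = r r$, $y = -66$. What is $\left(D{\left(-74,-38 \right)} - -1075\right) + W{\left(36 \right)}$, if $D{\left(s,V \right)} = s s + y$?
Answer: $7781$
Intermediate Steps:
$D{\left(s,V \right)} = -66 + s^{2}$ ($D{\left(s,V \right)} = s s - 66 = s^{2} - 66 = -66 + s^{2}$)
$W{\left(r \right)} = r^{2}$
$\left(D{\left(-74,-38 \right)} - -1075\right) + W{\left(36 \right)} = \left(\left(-66 + \left(-74\right)^{2}\right) - -1075\right) + 36^{2} = \left(\left(-66 + 5476\right) + \left(1150 - 75\right)\right) + 1296 = \left(5410 + 1075\right) + 1296 = 6485 + 1296 = 7781$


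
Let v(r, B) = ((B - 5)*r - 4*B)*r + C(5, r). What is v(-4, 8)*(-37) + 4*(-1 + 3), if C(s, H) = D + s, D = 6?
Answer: -6911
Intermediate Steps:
C(s, H) = 6 + s
v(r, B) = 11 + r*(-4*B + r*(-5 + B)) (v(r, B) = ((B - 5)*r - 4*B)*r + (6 + 5) = ((-5 + B)*r - 4*B)*r + 11 = (r*(-5 + B) - 4*B)*r + 11 = (-4*B + r*(-5 + B))*r + 11 = r*(-4*B + r*(-5 + B)) + 11 = 11 + r*(-4*B + r*(-5 + B)))
v(-4, 8)*(-37) + 4*(-1 + 3) = (11 - 5*(-4)² + 8*(-4)² - 4*8*(-4))*(-37) + 4*(-1 + 3) = (11 - 5*16 + 8*16 + 128)*(-37) + 4*2 = (11 - 80 + 128 + 128)*(-37) + 8 = 187*(-37) + 8 = -6919 + 8 = -6911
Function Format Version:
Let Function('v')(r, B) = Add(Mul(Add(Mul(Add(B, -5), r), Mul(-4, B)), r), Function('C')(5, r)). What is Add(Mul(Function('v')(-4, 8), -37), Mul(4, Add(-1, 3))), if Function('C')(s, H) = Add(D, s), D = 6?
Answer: -6911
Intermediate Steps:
Function('C')(s, H) = Add(6, s)
Function('v')(r, B) = Add(11, Mul(r, Add(Mul(-4, B), Mul(r, Add(-5, B))))) (Function('v')(r, B) = Add(Mul(Add(Mul(Add(B, -5), r), Mul(-4, B)), r), Add(6, 5)) = Add(Mul(Add(Mul(Add(-5, B), r), Mul(-4, B)), r), 11) = Add(Mul(Add(Mul(r, Add(-5, B)), Mul(-4, B)), r), 11) = Add(Mul(Add(Mul(-4, B), Mul(r, Add(-5, B))), r), 11) = Add(Mul(r, Add(Mul(-4, B), Mul(r, Add(-5, B)))), 11) = Add(11, Mul(r, Add(Mul(-4, B), Mul(r, Add(-5, B))))))
Add(Mul(Function('v')(-4, 8), -37), Mul(4, Add(-1, 3))) = Add(Mul(Add(11, Mul(-5, Pow(-4, 2)), Mul(8, Pow(-4, 2)), Mul(-4, 8, -4)), -37), Mul(4, Add(-1, 3))) = Add(Mul(Add(11, Mul(-5, 16), Mul(8, 16), 128), -37), Mul(4, 2)) = Add(Mul(Add(11, -80, 128, 128), -37), 8) = Add(Mul(187, -37), 8) = Add(-6919, 8) = -6911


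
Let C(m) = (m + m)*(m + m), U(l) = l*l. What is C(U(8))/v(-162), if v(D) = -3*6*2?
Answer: -4096/9 ≈ -455.11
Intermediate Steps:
U(l) = l**2
v(D) = -36 (v(D) = -18*2 = -36)
C(m) = 4*m**2 (C(m) = (2*m)*(2*m) = 4*m**2)
C(U(8))/v(-162) = (4*(8**2)**2)/(-36) = (4*64**2)*(-1/36) = (4*4096)*(-1/36) = 16384*(-1/36) = -4096/9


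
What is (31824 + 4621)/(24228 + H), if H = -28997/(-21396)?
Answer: 155955444/103682257 ≈ 1.5042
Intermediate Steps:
H = 28997/21396 (H = -28997*(-1/21396) = 28997/21396 ≈ 1.3553)
(31824 + 4621)/(24228 + H) = (31824 + 4621)/(24228 + 28997/21396) = 36445/(518411285/21396) = 36445*(21396/518411285) = 155955444/103682257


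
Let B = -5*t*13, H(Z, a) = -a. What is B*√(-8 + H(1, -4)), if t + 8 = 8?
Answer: 0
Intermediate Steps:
t = 0 (t = -8 + 8 = 0)
B = 0 (B = -5*0*13 = 0*13 = 0)
B*√(-8 + H(1, -4)) = 0*√(-8 - 1*(-4)) = 0*√(-8 + 4) = 0*√(-4) = 0*(2*I) = 0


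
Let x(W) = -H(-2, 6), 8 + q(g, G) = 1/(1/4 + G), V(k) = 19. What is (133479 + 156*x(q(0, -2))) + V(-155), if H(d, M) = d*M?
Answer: 135370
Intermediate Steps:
H(d, M) = M*d
q(g, G) = -8 + 1/(¼ + G) (q(g, G) = -8 + 1/(1/4 + G) = -8 + 1/(1*(¼) + G) = -8 + 1/(¼ + G))
x(W) = 12 (x(W) = -6*(-2) = -1*(-12) = 12)
(133479 + 156*x(q(0, -2))) + V(-155) = (133479 + 156*12) + 19 = (133479 + 1872) + 19 = 135351 + 19 = 135370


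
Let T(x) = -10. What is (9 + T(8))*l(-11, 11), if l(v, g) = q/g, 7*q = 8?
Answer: -8/77 ≈ -0.10390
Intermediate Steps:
q = 8/7 (q = (1/7)*8 = 8/7 ≈ 1.1429)
l(v, g) = 8/(7*g)
(9 + T(8))*l(-11, 11) = (9 - 10)*((8/7)/11) = -8/(7*11) = -1*8/77 = -8/77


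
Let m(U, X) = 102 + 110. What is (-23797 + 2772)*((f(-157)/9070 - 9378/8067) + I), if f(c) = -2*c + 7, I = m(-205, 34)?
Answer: -21626428993345/4877846 ≈ -4.4336e+6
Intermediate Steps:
m(U, X) = 212
I = 212
f(c) = 7 - 2*c
(-23797 + 2772)*((f(-157)/9070 - 9378/8067) + I) = (-23797 + 2772)*(((7 - 2*(-157))/9070 - 9378/8067) + 212) = -21025*(((7 + 314)*(1/9070) - 9378*1/8067) + 212) = -21025*((321*(1/9070) - 3126/2689) + 212) = -21025*((321/9070 - 3126/2689) + 212) = -21025*(-27489651/24389230 + 212) = -21025*5143027109/24389230 = -21626428993345/4877846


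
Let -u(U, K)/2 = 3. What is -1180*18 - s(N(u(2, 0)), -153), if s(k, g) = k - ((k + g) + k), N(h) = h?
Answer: -21399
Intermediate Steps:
u(U, K) = -6 (u(U, K) = -2*3 = -6)
s(k, g) = -g - k (s(k, g) = k - ((g + k) + k) = k - (g + 2*k) = k + (-g - 2*k) = -g - k)
-1180*18 - s(N(u(2, 0)), -153) = -1180*18 - (-1*(-153) - 1*(-6)) = -21240 - (153 + 6) = -21240 - 1*159 = -21240 - 159 = -21399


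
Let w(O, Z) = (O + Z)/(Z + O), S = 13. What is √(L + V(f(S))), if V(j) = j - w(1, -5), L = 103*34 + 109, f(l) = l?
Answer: √3623 ≈ 60.191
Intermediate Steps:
w(O, Z) = 1 (w(O, Z) = (O + Z)/(O + Z) = 1)
L = 3611 (L = 3502 + 109 = 3611)
V(j) = -1 + j (V(j) = j - 1*1 = j - 1 = -1 + j)
√(L + V(f(S))) = √(3611 + (-1 + 13)) = √(3611 + 12) = √3623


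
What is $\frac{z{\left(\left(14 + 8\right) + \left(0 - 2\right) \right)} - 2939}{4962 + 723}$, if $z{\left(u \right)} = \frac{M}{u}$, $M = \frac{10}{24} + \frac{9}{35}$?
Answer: $- \frac{24687317}{47754000} \approx -0.51697$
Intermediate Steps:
$M = \frac{283}{420}$ ($M = 10 \cdot \frac{1}{24} + 9 \cdot \frac{1}{35} = \frac{5}{12} + \frac{9}{35} = \frac{283}{420} \approx 0.67381$)
$z{\left(u \right)} = \frac{283}{420 u}$
$\frac{z{\left(\left(14 + 8\right) + \left(0 - 2\right) \right)} - 2939}{4962 + 723} = \frac{\frac{283}{420 \left(\left(14 + 8\right) + \left(0 - 2\right)\right)} - 2939}{4962 + 723} = \frac{\frac{283}{420 \left(22 + \left(0 - 2\right)\right)} - 2939}{5685} = \left(\frac{283}{420 \left(22 - 2\right)} - 2939\right) \frac{1}{5685} = \left(\frac{283}{420 \cdot 20} - 2939\right) \frac{1}{5685} = \left(\frac{283}{420} \cdot \frac{1}{20} - 2939\right) \frac{1}{5685} = \left(\frac{283}{8400} - 2939\right) \frac{1}{5685} = \left(- \frac{24687317}{8400}\right) \frac{1}{5685} = - \frac{24687317}{47754000}$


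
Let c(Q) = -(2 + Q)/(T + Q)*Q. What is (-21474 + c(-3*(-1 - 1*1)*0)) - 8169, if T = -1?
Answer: -29643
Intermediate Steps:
c(Q) = -Q*(2 + Q)/(-1 + Q) (c(Q) = -(2 + Q)/(-1 + Q)*Q = -Q*(2 + Q)/(-1 + Q))
(-21474 + c(-3*(-1 - 1*1)*0)) - 8169 = (-21474 - -3*(-1 - 1*1)*0*(2 - 3*(-1 - 1*1)*0)/(-1 - 3*(-1 - 1*1)*0)) - 8169 = (-21474 - -3*(-1 - 1)*0*(2 - 3*(-1 - 1)*0)/(-1 - 3*(-1 - 1)*0)) - 8169 = (-21474 - -3*(-2)*0*(2 - 3*(-2)*0)/(-1 - 3*(-2)*0)) - 8169 = (-21474 - 6*0*(2 + 6*0)/(-1 + 6*0)) - 8169 = (-21474 - 1*0*(2 + 0)/(-1 + 0)) - 8169 = (-21474 - 1*0*2/(-1)) - 8169 = (-21474 - 1*0*(-1)*2) - 8169 = (-21474 + 0) - 8169 = -21474 - 8169 = -29643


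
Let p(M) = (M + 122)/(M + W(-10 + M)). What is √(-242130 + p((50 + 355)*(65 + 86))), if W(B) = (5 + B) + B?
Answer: I*√325944326842374/36690 ≈ 492.07*I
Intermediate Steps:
W(B) = 5 + 2*B
p(M) = (122 + M)/(-15 + 3*M) (p(M) = (M + 122)/(M + (5 + 2*(-10 + M))) = (122 + M)/(M + (5 + (-20 + 2*M))) = (122 + M)/(M + (-15 + 2*M)) = (122 + M)/(-15 + 3*M))
√(-242130 + p((50 + 355)*(65 + 86))) = √(-242130 + (122 + (50 + 355)*(65 + 86))/(3*(-5 + (50 + 355)*(65 + 86)))) = √(-242130 + (122 + 405*151)/(3*(-5 + 405*151))) = √(-242130 + (122 + 61155)/(3*(-5 + 61155))) = √(-242130 + (⅓)*61277/61150) = √(-242130 + (⅓)*(1/61150)*61277) = √(-242130 + 61277/183450) = √(-44418687223/183450) = I*√325944326842374/36690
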